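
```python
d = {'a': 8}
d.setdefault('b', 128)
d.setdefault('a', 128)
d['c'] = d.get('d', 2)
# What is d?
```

After line 1: d = {'a': 8}
After line 2 (setdefault adds 'b'=128): d = {'a': 8, 'b': 128}
After line 3 (setdefault 'a' no-op, already exists): d = {'a': 8, 'b': 128}
After line 4 (get('d', 2) returns default since 'd' not in d): d = {'a': 8, 'b': 128, 'c': 2}

{'a': 8, 'b': 128, 'c': 2}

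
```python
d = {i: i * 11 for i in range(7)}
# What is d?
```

{0: 0, 1: 11, 2: 22, 3: 33, 4: 44, 5: 55, 6: 66}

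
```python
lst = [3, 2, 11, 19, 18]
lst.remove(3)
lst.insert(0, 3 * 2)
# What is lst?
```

After line 1: lst = [3, 2, 11, 19, 18]
After line 2 (remove first 3): lst = [2, 11, 19, 18]
After line 3 (insert 6 at index 0): lst = [6, 2, 11, 19, 18]

[6, 2, 11, 19, 18]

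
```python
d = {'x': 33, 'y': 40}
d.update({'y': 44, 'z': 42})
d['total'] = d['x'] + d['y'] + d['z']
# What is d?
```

After line 1: d = {'x': 33, 'y': 40}
After line 2 (y overwritten, z added): d = {'x': 33, 'y': 44, 'z': 42}
After line 3 (total = 33 + 44 + 42 = 119): d = {'x': 33, 'y': 44, 'z': 42, 'total': 119}

{'x': 33, 'y': 44, 'z': 42, 'total': 119}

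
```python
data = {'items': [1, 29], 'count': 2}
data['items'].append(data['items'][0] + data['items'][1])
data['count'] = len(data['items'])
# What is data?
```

After line 1: data = {'items': [1, 29], 'count': 2}
After line 2 (append 1 + 29 = 30): data = {'items': [1, 29, 30], 'count': 2}
After line 3 (count = len(items) = 3): data = {'items': [1, 29, 30], 'count': 3}

{'items': [1, 29, 30], 'count': 3}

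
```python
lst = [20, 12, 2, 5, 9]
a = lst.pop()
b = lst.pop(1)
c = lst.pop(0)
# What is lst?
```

After line 1: lst = [20, 12, 2, 5, 9]
After line 2 (pop() -> a = 9): lst = [20, 12, 2, 5]
After line 3 (pop(1) -> b = 12): lst = [20, 2, 5]
After line 4 (pop(0) -> c = 20): lst = [2, 5]

[2, 5]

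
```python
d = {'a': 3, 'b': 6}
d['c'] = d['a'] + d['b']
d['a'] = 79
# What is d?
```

After line 1: d = {'a': 3, 'b': 6}
After line 2 (d['c'] = 3 + 6): d = {'a': 3, 'b': 6, 'c': 9}
After line 3: d = {'a': 79, 'b': 6, 'c': 9}

{'a': 79, 'b': 6, 'c': 9}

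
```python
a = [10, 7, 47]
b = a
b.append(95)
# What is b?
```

After line 1: a = [10, 7, 47]
After line 2 (b = a is an alias, same object): a = [10, 7, 47], b = [10, 7, 47]
After line 3 (b.append mutates the shared list): a = [10, 7, 47, 95], b = [10, 7, 47, 95]

[10, 7, 47, 95]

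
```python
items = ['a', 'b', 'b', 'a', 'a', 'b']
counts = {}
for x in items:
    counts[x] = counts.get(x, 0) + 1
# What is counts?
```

Initial: counts = {}, items = ['a', 'b', 'b', 'a', 'a', 'b']
See 'a': counts = {'a': 1}
See 'b': counts = {'a': 1, 'b': 1}
See 'b': counts = {'a': 1, 'b': 2}
See 'a': counts = {'a': 2, 'b': 2}
See 'a': counts = {'a': 3, 'b': 2}
See 'b': counts = {'a': 3, 'b': 3}

{'a': 3, 'b': 3}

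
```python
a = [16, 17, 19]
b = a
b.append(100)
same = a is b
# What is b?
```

After line 1: a = [16, 17, 19]
After line 2 (b = a is an alias, same object): a = [16, 17, 19], b = [16, 17, 19]
After line 3 (b.append mutates the shared list): a = [16, 17, 19, 100], b = [16, 17, 19, 100]
After line 4 (same = a is b; same object -> True): same = True

[16, 17, 19, 100]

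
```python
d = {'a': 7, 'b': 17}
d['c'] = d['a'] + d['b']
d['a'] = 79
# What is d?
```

After line 1: d = {'a': 7, 'b': 17}
After line 2 (d['c'] = 7 + 17): d = {'a': 7, 'b': 17, 'c': 24}
After line 3: d = {'a': 79, 'b': 17, 'c': 24}

{'a': 79, 'b': 17, 'c': 24}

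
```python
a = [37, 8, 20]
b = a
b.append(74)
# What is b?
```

After line 1: a = [37, 8, 20]
After line 2 (b = a is an alias, same object): a = [37, 8, 20], b = [37, 8, 20]
After line 3 (b.append mutates the shared list): a = [37, 8, 20, 74], b = [37, 8, 20, 74]

[37, 8, 20, 74]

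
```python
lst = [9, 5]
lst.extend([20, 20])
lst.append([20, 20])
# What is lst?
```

After line 1: lst = [9, 5]
After line 2 (extend unpacks [20, 20]): lst = [9, 5, 20, 20]
After line 3 (append adds [20, 20] as single element): lst = [9, 5, 20, 20, [20, 20]]

[9, 5, 20, 20, [20, 20]]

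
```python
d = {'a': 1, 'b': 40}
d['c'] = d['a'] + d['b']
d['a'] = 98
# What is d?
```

After line 1: d = {'a': 1, 'b': 40}
After line 2 (d['c'] = 1 + 40): d = {'a': 1, 'b': 40, 'c': 41}
After line 3: d = {'a': 98, 'b': 40, 'c': 41}

{'a': 98, 'b': 40, 'c': 41}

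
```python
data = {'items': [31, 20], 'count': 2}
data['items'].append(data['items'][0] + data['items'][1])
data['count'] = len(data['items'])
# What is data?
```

After line 1: data = {'items': [31, 20], 'count': 2}
After line 2 (append 31 + 20 = 51): data = {'items': [31, 20, 51], 'count': 2}
After line 3 (count = len(items) = 3): data = {'items': [31, 20, 51], 'count': 3}

{'items': [31, 20, 51], 'count': 3}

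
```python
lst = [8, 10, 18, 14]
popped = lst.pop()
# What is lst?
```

[8, 10, 18]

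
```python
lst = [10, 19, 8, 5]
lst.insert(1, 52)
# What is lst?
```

[10, 52, 19, 8, 5]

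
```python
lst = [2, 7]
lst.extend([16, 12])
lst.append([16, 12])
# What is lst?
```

After line 1: lst = [2, 7]
After line 2 (extend unpacks [16, 12]): lst = [2, 7, 16, 12]
After line 3 (append adds [16, 12] as single element): lst = [2, 7, 16, 12, [16, 12]]

[2, 7, 16, 12, [16, 12]]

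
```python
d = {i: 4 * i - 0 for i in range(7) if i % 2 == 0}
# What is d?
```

{0: 0, 2: 8, 4: 16, 6: 24}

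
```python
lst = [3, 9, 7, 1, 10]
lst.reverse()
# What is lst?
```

[10, 1, 7, 9, 3]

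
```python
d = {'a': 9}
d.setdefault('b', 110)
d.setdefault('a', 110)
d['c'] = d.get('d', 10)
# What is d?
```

After line 1: d = {'a': 9}
After line 2 (setdefault adds 'b'=110): d = {'a': 9, 'b': 110}
After line 3 (setdefault 'a' no-op, already exists): d = {'a': 9, 'b': 110}
After line 4 (get('d', 10) returns default since 'd' not in d): d = {'a': 9, 'b': 110, 'c': 10}

{'a': 9, 'b': 110, 'c': 10}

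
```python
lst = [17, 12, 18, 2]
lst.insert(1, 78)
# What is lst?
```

[17, 78, 12, 18, 2]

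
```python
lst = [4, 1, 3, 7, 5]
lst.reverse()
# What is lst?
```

[5, 7, 3, 1, 4]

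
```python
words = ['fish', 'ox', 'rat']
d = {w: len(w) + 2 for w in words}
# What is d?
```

{'fish': 6, 'ox': 4, 'rat': 5}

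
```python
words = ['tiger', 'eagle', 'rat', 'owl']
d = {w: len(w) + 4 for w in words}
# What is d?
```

{'tiger': 9, 'eagle': 9, 'rat': 7, 'owl': 7}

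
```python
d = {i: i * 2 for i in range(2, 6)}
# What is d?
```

{2: 4, 3: 6, 4: 8, 5: 10}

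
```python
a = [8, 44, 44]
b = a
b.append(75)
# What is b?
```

After line 1: a = [8, 44, 44]
After line 2 (b = a is an alias, same object): a = [8, 44, 44], b = [8, 44, 44]
After line 3 (b.append mutates the shared list): a = [8, 44, 44, 75], b = [8, 44, 44, 75]

[8, 44, 44, 75]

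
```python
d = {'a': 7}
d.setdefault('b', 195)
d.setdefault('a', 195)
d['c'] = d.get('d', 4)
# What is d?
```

After line 1: d = {'a': 7}
After line 2 (setdefault adds 'b'=195): d = {'a': 7, 'b': 195}
After line 3 (setdefault 'a' no-op, already exists): d = {'a': 7, 'b': 195}
After line 4 (get('d', 4) returns default since 'd' not in d): d = {'a': 7, 'b': 195, 'c': 4}

{'a': 7, 'b': 195, 'c': 4}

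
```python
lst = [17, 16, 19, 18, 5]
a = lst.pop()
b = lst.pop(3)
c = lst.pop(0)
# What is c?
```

After line 1: lst = [17, 16, 19, 18, 5]
After line 2 (pop() -> a = 5): lst = [17, 16, 19, 18]
After line 3 (pop(3) -> b = 18): lst = [17, 16, 19]
After line 4 (pop(0) -> c = 17): lst = [16, 19]

17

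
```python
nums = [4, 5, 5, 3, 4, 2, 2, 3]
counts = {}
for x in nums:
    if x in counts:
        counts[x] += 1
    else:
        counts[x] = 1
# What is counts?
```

Initial: counts = {}, nums = [4, 5, 5, 3, 4, 2, 2, 3]
See 4: counts = {4: 1}
See 5: counts = {4: 1, 5: 1}
See 5: counts = {4: 1, 5: 2}
See 3: counts = {4: 1, 5: 2, 3: 1}
See 4: counts = {4: 2, 5: 2, 3: 1}
See 2: counts = {4: 2, 5: 2, 3: 1, 2: 1}
See 2: counts = {4: 2, 5: 2, 3: 1, 2: 2}
See 3: counts = {4: 2, 5: 2, 3: 2, 2: 2}

{4: 2, 5: 2, 3: 2, 2: 2}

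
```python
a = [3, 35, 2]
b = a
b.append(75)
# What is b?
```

After line 1: a = [3, 35, 2]
After line 2 (b = a is an alias, same object): a = [3, 35, 2], b = [3, 35, 2]
After line 3 (b.append mutates the shared list): a = [3, 35, 2, 75], b = [3, 35, 2, 75]

[3, 35, 2, 75]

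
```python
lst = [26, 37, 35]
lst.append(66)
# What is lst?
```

[26, 37, 35, 66]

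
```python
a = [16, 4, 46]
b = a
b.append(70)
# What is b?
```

After line 1: a = [16, 4, 46]
After line 2 (b = a is an alias, same object): a = [16, 4, 46], b = [16, 4, 46]
After line 3 (b.append mutates the shared list): a = [16, 4, 46, 70], b = [16, 4, 46, 70]

[16, 4, 46, 70]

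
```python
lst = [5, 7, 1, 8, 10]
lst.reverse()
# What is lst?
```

[10, 8, 1, 7, 5]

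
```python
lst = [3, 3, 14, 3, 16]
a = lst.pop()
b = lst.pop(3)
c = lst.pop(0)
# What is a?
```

After line 1: lst = [3, 3, 14, 3, 16]
After line 2 (pop() -> a = 16): lst = [3, 3, 14, 3]
After line 3 (pop(3) -> b = 3): lst = [3, 3, 14]
After line 4 (pop(0) -> c = 3): lst = [3, 14]

16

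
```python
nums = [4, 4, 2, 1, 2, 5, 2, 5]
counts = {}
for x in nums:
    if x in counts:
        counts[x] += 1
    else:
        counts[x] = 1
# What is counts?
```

Initial: counts = {}, nums = [4, 4, 2, 1, 2, 5, 2, 5]
See 4: counts = {4: 1}
See 4: counts = {4: 2}
See 2: counts = {4: 2, 2: 1}
See 1: counts = {4: 2, 2: 1, 1: 1}
See 2: counts = {4: 2, 2: 2, 1: 1}
See 5: counts = {4: 2, 2: 2, 1: 1, 5: 1}
See 2: counts = {4: 2, 2: 3, 1: 1, 5: 1}
See 5: counts = {4: 2, 2: 3, 1: 1, 5: 2}

{4: 2, 2: 3, 1: 1, 5: 2}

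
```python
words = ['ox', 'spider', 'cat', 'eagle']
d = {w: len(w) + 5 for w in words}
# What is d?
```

{'ox': 7, 'spider': 11, 'cat': 8, 'eagle': 10}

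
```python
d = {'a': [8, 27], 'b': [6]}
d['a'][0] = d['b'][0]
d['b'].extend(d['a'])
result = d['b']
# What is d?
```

After line 1: d = {'a': [8, 27], 'b': [6]}
After line 2 (a[0] = b[0] = 6): d = {'a': [6, 27], 'b': [6]}
After line 3 (b.extend(a) appends [6, 27]): d = {'a': [6, 27], 'b': [6, 6, 27]}
After line 4: result = d['b'] = [6, 6, 27]

{'a': [6, 27], 'b': [6, 6, 27]}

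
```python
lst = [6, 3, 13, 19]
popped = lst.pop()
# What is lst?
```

[6, 3, 13]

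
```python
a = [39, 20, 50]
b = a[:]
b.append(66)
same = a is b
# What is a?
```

After line 1: a = [39, 20, 50]
After line 2 (b = a[:] is a shallow copy, new object): a = [39, 20, 50], b = [39, 20, 50]
After line 3 (append only mutates b): a = [39, 20, 50], b = [39, 20, 50, 66]
After line 4 (same = a is b; different objects -> False): same = False

[39, 20, 50]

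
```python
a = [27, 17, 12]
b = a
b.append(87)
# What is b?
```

After line 1: a = [27, 17, 12]
After line 2 (b = a is an alias, same object): a = [27, 17, 12], b = [27, 17, 12]
After line 3 (b.append mutates the shared list): a = [27, 17, 12, 87], b = [27, 17, 12, 87]

[27, 17, 12, 87]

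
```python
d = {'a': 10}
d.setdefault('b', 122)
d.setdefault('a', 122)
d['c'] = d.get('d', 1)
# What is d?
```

After line 1: d = {'a': 10}
After line 2 (setdefault adds 'b'=122): d = {'a': 10, 'b': 122}
After line 3 (setdefault 'a' no-op, already exists): d = {'a': 10, 'b': 122}
After line 4 (get('d', 1) returns default since 'd' not in d): d = {'a': 10, 'b': 122, 'c': 1}

{'a': 10, 'b': 122, 'c': 1}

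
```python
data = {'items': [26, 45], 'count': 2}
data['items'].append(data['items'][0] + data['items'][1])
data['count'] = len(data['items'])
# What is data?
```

After line 1: data = {'items': [26, 45], 'count': 2}
After line 2 (append 26 + 45 = 71): data = {'items': [26, 45, 71], 'count': 2}
After line 3 (count = len(items) = 3): data = {'items': [26, 45, 71], 'count': 3}

{'items': [26, 45, 71], 'count': 3}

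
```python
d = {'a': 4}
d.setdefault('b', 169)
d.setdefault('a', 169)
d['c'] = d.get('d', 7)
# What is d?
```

After line 1: d = {'a': 4}
After line 2 (setdefault adds 'b'=169): d = {'a': 4, 'b': 169}
After line 3 (setdefault 'a' no-op, already exists): d = {'a': 4, 'b': 169}
After line 4 (get('d', 7) returns default since 'd' not in d): d = {'a': 4, 'b': 169, 'c': 7}

{'a': 4, 'b': 169, 'c': 7}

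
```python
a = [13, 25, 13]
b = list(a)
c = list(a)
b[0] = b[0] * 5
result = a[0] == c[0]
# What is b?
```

After line 1: a = [13, 25, 13]
After line 2 (b = list(a), copy): a = [13, 25, 13], b = [13, 25, 13]
After line 3 (c = list(a) is a copy, new object): c = [13, 25, 13]
After line 4 (b[0] = 13 * 5 = 65; only b mutates (copy)): a = [13, 25, 13], b = [65, 25, 13], c = [13, 25, 13]
After line 5 (a[0] = 13, c[0] = 13; result = True)

[65, 25, 13]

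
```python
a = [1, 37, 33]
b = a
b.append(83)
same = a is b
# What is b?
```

After line 1: a = [1, 37, 33]
After line 2 (b = a is an alias, same object): a = [1, 37, 33], b = [1, 37, 33]
After line 3 (b.append mutates the shared list): a = [1, 37, 33, 83], b = [1, 37, 33, 83]
After line 4 (same = a is b; same object -> True): same = True

[1, 37, 33, 83]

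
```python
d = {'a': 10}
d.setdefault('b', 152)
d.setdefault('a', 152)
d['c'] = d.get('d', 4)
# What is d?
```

After line 1: d = {'a': 10}
After line 2 (setdefault adds 'b'=152): d = {'a': 10, 'b': 152}
After line 3 (setdefault 'a' no-op, already exists): d = {'a': 10, 'b': 152}
After line 4 (get('d', 4) returns default since 'd' not in d): d = {'a': 10, 'b': 152, 'c': 4}

{'a': 10, 'b': 152, 'c': 4}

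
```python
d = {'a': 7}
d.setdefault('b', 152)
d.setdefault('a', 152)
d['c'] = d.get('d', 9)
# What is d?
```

After line 1: d = {'a': 7}
After line 2 (setdefault adds 'b'=152): d = {'a': 7, 'b': 152}
After line 3 (setdefault 'a' no-op, already exists): d = {'a': 7, 'b': 152}
After line 4 (get('d', 9) returns default since 'd' not in d): d = {'a': 7, 'b': 152, 'c': 9}

{'a': 7, 'b': 152, 'c': 9}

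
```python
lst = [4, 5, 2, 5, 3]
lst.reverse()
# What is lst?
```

[3, 5, 2, 5, 4]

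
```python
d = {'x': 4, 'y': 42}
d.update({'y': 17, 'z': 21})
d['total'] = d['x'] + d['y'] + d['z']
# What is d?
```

After line 1: d = {'x': 4, 'y': 42}
After line 2 (y overwritten, z added): d = {'x': 4, 'y': 17, 'z': 21}
After line 3 (total = 4 + 17 + 21 = 42): d = {'x': 4, 'y': 17, 'z': 21, 'total': 42}

{'x': 4, 'y': 17, 'z': 21, 'total': 42}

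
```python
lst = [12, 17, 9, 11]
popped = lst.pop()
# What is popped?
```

11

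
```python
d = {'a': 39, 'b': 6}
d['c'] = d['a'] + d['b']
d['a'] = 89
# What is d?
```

After line 1: d = {'a': 39, 'b': 6}
After line 2 (d['c'] = 39 + 6): d = {'a': 39, 'b': 6, 'c': 45}
After line 3: d = {'a': 89, 'b': 6, 'c': 45}

{'a': 89, 'b': 6, 'c': 45}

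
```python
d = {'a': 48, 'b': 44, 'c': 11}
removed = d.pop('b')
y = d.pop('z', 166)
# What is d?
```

After line 1: d = {'a': 48, 'b': 44, 'c': 11}
After line 2 (pop 'b' returns 44): d = {'a': 48, 'c': 11}, removed = 44
After line 3 (pop 'z' missing, returns default 166): d = {'a': 48, 'c': 11}, y = 166

{'a': 48, 'c': 11}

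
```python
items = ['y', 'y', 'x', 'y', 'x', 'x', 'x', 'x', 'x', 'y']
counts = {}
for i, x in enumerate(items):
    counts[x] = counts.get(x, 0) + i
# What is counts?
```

Initial: counts = {}, items = ['y', 'y', 'x', 'y', 'x', 'x', 'x', 'x', 'x', 'y']
i=0, x='y': counts = {'y': 0}
i=1, x='y': counts = {'y': 1}
i=2, x='x': counts = {'y': 1, 'x': 2}
i=3, x='y': counts = {'y': 4, 'x': 2}
i=4, x='x': counts = {'y': 4, 'x': 6}
i=5, x='x': counts = {'y': 4, 'x': 11}
i=6, x='x': counts = {'y': 4, 'x': 17}
i=7, x='x': counts = {'y': 4, 'x': 24}
i=8, x='x': counts = {'y': 4, 'x': 32}
i=9, x='y': counts = {'y': 13, 'x': 32}

{'y': 13, 'x': 32}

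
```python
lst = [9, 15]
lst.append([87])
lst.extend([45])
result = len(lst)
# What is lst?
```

After line 1: lst = [9, 15]
After line 2 (append adds [87] as single element): lst = [9, 15, [87]]
After line 3 (extend unpacks [45], adds 45): lst = [9, 15, [87], 45]
After line 4: result = len(lst) = 4

[9, 15, [87], 45]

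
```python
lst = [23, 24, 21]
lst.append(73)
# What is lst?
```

[23, 24, 21, 73]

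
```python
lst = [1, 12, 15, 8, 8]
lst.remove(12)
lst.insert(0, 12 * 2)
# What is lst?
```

After line 1: lst = [1, 12, 15, 8, 8]
After line 2 (remove first 12): lst = [1, 15, 8, 8]
After line 3 (insert 24 at index 0): lst = [24, 1, 15, 8, 8]

[24, 1, 15, 8, 8]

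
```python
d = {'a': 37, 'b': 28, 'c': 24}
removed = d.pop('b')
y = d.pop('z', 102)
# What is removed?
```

After line 1: d = {'a': 37, 'b': 28, 'c': 24}
After line 2 (pop 'b' returns 28): d = {'a': 37, 'c': 24}, removed = 28
After line 3 (pop 'z' missing, returns default 102): d = {'a': 37, 'c': 24}, y = 102

28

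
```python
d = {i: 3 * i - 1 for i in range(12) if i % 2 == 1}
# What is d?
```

{1: 2, 3: 8, 5: 14, 7: 20, 9: 26, 11: 32}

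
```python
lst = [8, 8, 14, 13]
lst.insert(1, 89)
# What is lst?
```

[8, 89, 8, 14, 13]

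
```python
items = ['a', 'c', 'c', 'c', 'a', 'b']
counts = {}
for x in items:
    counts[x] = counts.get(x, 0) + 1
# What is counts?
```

Initial: counts = {}, items = ['a', 'c', 'c', 'c', 'a', 'b']
See 'a': counts = {'a': 1}
See 'c': counts = {'a': 1, 'c': 1}
See 'c': counts = {'a': 1, 'c': 2}
See 'c': counts = {'a': 1, 'c': 3}
See 'a': counts = {'a': 2, 'c': 3}
See 'b': counts = {'a': 2, 'c': 3, 'b': 1}

{'a': 2, 'c': 3, 'b': 1}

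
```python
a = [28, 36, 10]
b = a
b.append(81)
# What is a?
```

After line 1: a = [28, 36, 10]
After line 2 (b = a is an alias, same object): a = [28, 36, 10], b = [28, 36, 10]
After line 3 (b.append mutates the shared list): a = [28, 36, 10, 81], b = [28, 36, 10, 81]

[28, 36, 10, 81]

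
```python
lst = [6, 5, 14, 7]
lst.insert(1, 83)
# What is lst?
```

[6, 83, 5, 14, 7]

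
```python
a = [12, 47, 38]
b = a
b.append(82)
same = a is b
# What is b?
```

After line 1: a = [12, 47, 38]
After line 2 (b = a is an alias, same object): a = [12, 47, 38], b = [12, 47, 38]
After line 3 (b.append mutates the shared list): a = [12, 47, 38, 82], b = [12, 47, 38, 82]
After line 4 (same = a is b; same object -> True): same = True

[12, 47, 38, 82]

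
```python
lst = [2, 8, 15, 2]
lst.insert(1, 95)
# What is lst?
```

[2, 95, 8, 15, 2]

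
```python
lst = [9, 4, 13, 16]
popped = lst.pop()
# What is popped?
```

16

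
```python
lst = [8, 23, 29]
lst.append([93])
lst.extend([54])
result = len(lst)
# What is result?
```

After line 1: lst = [8, 23, 29]
After line 2 (append adds [93] as single element): lst = [8, 23, 29, [93]]
After line 3 (extend unpacks [54], adds 54): lst = [8, 23, 29, [93], 54]
After line 4: result = len(lst) = 5

5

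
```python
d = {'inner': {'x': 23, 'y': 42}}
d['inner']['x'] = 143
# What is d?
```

After line 1: d = {'inner': {'x': 23, 'y': 42}}
After line 2 (inner x overwritten): d = {'inner': {'x': 143, 'y': 42}}

{'inner': {'x': 143, 'y': 42}}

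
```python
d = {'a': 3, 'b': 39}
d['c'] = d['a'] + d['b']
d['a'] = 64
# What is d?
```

After line 1: d = {'a': 3, 'b': 39}
After line 2 (d['c'] = 3 + 39): d = {'a': 3, 'b': 39, 'c': 42}
After line 3: d = {'a': 64, 'b': 39, 'c': 42}

{'a': 64, 'b': 39, 'c': 42}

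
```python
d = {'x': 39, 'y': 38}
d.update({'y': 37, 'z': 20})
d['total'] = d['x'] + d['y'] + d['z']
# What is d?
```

After line 1: d = {'x': 39, 'y': 38}
After line 2 (y overwritten, z added): d = {'x': 39, 'y': 37, 'z': 20}
After line 3 (total = 39 + 37 + 20 = 96): d = {'x': 39, 'y': 37, 'z': 20, 'total': 96}

{'x': 39, 'y': 37, 'z': 20, 'total': 96}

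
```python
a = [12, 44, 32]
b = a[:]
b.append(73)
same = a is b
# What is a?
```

After line 1: a = [12, 44, 32]
After line 2 (b = a[:] is a shallow copy, new object): a = [12, 44, 32], b = [12, 44, 32]
After line 3 (append only mutates b): a = [12, 44, 32], b = [12, 44, 32, 73]
After line 4 (same = a is b; different objects -> False): same = False

[12, 44, 32]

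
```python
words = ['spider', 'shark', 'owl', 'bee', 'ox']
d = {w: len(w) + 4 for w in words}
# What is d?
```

{'spider': 10, 'shark': 9, 'owl': 7, 'bee': 7, 'ox': 6}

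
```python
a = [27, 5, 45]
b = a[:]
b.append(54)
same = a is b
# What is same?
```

After line 1: a = [27, 5, 45]
After line 2 (b = a[:] is a shallow copy, new object): a = [27, 5, 45], b = [27, 5, 45]
After line 3 (append only mutates b): a = [27, 5, 45], b = [27, 5, 45, 54]
After line 4 (same = a is b; different objects -> False): same = False

False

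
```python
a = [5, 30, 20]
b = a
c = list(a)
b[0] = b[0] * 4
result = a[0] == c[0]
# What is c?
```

After line 1: a = [5, 30, 20]
After line 2 (b = a, alias): a = [5, 30, 20], b = [5, 30, 20]
After line 3 (c = list(a) is a copy, new object): c = [5, 30, 20]
After line 4 (b[0] = 5 * 4 = 20; mutates shared a/b): a = b = [20, 30, 20], c = [5, 30, 20]
After line 5 (a[0] = 20, c[0] = 5; result = False)

[5, 30, 20]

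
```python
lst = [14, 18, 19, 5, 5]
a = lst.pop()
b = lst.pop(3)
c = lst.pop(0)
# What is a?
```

After line 1: lst = [14, 18, 19, 5, 5]
After line 2 (pop() -> a = 5): lst = [14, 18, 19, 5]
After line 3 (pop(3) -> b = 5): lst = [14, 18, 19]
After line 4 (pop(0) -> c = 14): lst = [18, 19]

5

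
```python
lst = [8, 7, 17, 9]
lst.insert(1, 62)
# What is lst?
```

[8, 62, 7, 17, 9]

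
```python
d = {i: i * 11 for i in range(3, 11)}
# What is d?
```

{3: 33, 4: 44, 5: 55, 6: 66, 7: 77, 8: 88, 9: 99, 10: 110}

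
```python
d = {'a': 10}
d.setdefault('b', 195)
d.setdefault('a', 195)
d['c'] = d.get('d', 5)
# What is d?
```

After line 1: d = {'a': 10}
After line 2 (setdefault adds 'b'=195): d = {'a': 10, 'b': 195}
After line 3 (setdefault 'a' no-op, already exists): d = {'a': 10, 'b': 195}
After line 4 (get('d', 5) returns default since 'd' not in d): d = {'a': 10, 'b': 195, 'c': 5}

{'a': 10, 'b': 195, 'c': 5}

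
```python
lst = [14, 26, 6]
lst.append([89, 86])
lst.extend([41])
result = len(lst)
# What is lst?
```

After line 1: lst = [14, 26, 6]
After line 2 (append adds [89, 86] as single element): lst = [14, 26, 6, [89, 86]]
After line 3 (extend unpacks [41], adds 41): lst = [14, 26, 6, [89, 86], 41]
After line 4: result = len(lst) = 5

[14, 26, 6, [89, 86], 41]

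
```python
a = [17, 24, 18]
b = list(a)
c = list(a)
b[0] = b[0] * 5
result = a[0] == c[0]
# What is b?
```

After line 1: a = [17, 24, 18]
After line 2 (b = list(a), copy): a = [17, 24, 18], b = [17, 24, 18]
After line 3 (c = list(a) is a copy, new object): c = [17, 24, 18]
After line 4 (b[0] = 17 * 5 = 85; only b mutates (copy)): a = [17, 24, 18], b = [85, 24, 18], c = [17, 24, 18]
After line 5 (a[0] = 17, c[0] = 17; result = True)

[85, 24, 18]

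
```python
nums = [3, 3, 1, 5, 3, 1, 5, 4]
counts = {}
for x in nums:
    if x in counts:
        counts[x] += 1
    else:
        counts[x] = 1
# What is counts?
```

Initial: counts = {}, nums = [3, 3, 1, 5, 3, 1, 5, 4]
See 3: counts = {3: 1}
See 3: counts = {3: 2}
See 1: counts = {3: 2, 1: 1}
See 5: counts = {3: 2, 1: 1, 5: 1}
See 3: counts = {3: 3, 1: 1, 5: 1}
See 1: counts = {3: 3, 1: 2, 5: 1}
See 5: counts = {3: 3, 1: 2, 5: 2}
See 4: counts = {3: 3, 1: 2, 5: 2, 4: 1}

{3: 3, 1: 2, 5: 2, 4: 1}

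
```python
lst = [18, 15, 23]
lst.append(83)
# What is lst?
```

[18, 15, 23, 83]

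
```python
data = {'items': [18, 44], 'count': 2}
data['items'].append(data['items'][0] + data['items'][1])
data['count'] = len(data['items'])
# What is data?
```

After line 1: data = {'items': [18, 44], 'count': 2}
After line 2 (append 18 + 44 = 62): data = {'items': [18, 44, 62], 'count': 2}
After line 3 (count = len(items) = 3): data = {'items': [18, 44, 62], 'count': 3}

{'items': [18, 44, 62], 'count': 3}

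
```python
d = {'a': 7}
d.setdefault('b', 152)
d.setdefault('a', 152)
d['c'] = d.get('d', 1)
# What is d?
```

After line 1: d = {'a': 7}
After line 2 (setdefault adds 'b'=152): d = {'a': 7, 'b': 152}
After line 3 (setdefault 'a' no-op, already exists): d = {'a': 7, 'b': 152}
After line 4 (get('d', 1) returns default since 'd' not in d): d = {'a': 7, 'b': 152, 'c': 1}

{'a': 7, 'b': 152, 'c': 1}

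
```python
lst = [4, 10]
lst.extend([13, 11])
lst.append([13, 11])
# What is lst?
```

After line 1: lst = [4, 10]
After line 2 (extend unpacks [13, 11]): lst = [4, 10, 13, 11]
After line 3 (append adds [13, 11] as single element): lst = [4, 10, 13, 11, [13, 11]]

[4, 10, 13, 11, [13, 11]]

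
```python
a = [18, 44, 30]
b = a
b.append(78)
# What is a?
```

After line 1: a = [18, 44, 30]
After line 2 (b = a is an alias, same object): a = [18, 44, 30], b = [18, 44, 30]
After line 3 (b.append mutates the shared list): a = [18, 44, 30, 78], b = [18, 44, 30, 78]

[18, 44, 30, 78]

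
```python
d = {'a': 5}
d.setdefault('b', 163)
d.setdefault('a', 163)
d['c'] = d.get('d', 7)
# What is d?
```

After line 1: d = {'a': 5}
After line 2 (setdefault adds 'b'=163): d = {'a': 5, 'b': 163}
After line 3 (setdefault 'a' no-op, already exists): d = {'a': 5, 'b': 163}
After line 4 (get('d', 7) returns default since 'd' not in d): d = {'a': 5, 'b': 163, 'c': 7}

{'a': 5, 'b': 163, 'c': 7}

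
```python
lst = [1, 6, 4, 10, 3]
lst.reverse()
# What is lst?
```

[3, 10, 4, 6, 1]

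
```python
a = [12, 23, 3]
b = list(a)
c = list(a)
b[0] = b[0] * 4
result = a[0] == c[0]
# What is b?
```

After line 1: a = [12, 23, 3]
After line 2 (b = list(a), copy): a = [12, 23, 3], b = [12, 23, 3]
After line 3 (c = list(a) is a copy, new object): c = [12, 23, 3]
After line 4 (b[0] = 12 * 4 = 48; only b mutates (copy)): a = [12, 23, 3], b = [48, 23, 3], c = [12, 23, 3]
After line 5 (a[0] = 12, c[0] = 12; result = True)

[48, 23, 3]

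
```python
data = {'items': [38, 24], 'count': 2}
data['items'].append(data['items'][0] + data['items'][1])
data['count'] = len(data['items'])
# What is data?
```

After line 1: data = {'items': [38, 24], 'count': 2}
After line 2 (append 38 + 24 = 62): data = {'items': [38, 24, 62], 'count': 2}
After line 3 (count = len(items) = 3): data = {'items': [38, 24, 62], 'count': 3}

{'items': [38, 24, 62], 'count': 3}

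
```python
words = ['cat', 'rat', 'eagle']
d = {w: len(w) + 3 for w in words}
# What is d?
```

{'cat': 6, 'rat': 6, 'eagle': 8}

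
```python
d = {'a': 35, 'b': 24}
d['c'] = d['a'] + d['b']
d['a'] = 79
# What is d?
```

After line 1: d = {'a': 35, 'b': 24}
After line 2 (d['c'] = 35 + 24): d = {'a': 35, 'b': 24, 'c': 59}
After line 3: d = {'a': 79, 'b': 24, 'c': 59}

{'a': 79, 'b': 24, 'c': 59}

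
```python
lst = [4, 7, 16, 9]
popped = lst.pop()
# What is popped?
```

9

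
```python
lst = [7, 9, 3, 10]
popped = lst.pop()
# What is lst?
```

[7, 9, 3]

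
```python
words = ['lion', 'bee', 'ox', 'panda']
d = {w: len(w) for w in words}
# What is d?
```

{'lion': 4, 'bee': 3, 'ox': 2, 'panda': 5}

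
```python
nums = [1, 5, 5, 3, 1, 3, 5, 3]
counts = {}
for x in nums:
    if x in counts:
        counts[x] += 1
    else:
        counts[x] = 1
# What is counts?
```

Initial: counts = {}, nums = [1, 5, 5, 3, 1, 3, 5, 3]
See 1: counts = {1: 1}
See 5: counts = {1: 1, 5: 1}
See 5: counts = {1: 1, 5: 2}
See 3: counts = {1: 1, 5: 2, 3: 1}
See 1: counts = {1: 2, 5: 2, 3: 1}
See 3: counts = {1: 2, 5: 2, 3: 2}
See 5: counts = {1: 2, 5: 3, 3: 2}
See 3: counts = {1: 2, 5: 3, 3: 3}

{1: 2, 5: 3, 3: 3}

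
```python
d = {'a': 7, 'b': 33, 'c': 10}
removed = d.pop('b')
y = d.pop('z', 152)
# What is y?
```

After line 1: d = {'a': 7, 'b': 33, 'c': 10}
After line 2 (pop 'b' returns 33): d = {'a': 7, 'c': 10}, removed = 33
After line 3 (pop 'z' missing, returns default 152): d = {'a': 7, 'c': 10}, y = 152

152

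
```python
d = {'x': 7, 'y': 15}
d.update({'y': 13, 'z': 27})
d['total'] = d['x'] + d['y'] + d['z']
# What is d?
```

After line 1: d = {'x': 7, 'y': 15}
After line 2 (y overwritten, z added): d = {'x': 7, 'y': 13, 'z': 27}
After line 3 (total = 7 + 13 + 27 = 47): d = {'x': 7, 'y': 13, 'z': 27, 'total': 47}

{'x': 7, 'y': 13, 'z': 27, 'total': 47}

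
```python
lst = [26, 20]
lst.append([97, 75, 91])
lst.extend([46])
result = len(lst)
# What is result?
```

After line 1: lst = [26, 20]
After line 2 (append adds [97, 75, 91] as single element): lst = [26, 20, [97, 75, 91]]
After line 3 (extend unpacks [46], adds 46): lst = [26, 20, [97, 75, 91], 46]
After line 4: result = len(lst) = 4

4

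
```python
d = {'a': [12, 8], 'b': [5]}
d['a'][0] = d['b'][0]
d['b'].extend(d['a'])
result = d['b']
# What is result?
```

After line 1: d = {'a': [12, 8], 'b': [5]}
After line 2 (a[0] = b[0] = 5): d = {'a': [5, 8], 'b': [5]}
After line 3 (b.extend(a) appends [5, 8]): d = {'a': [5, 8], 'b': [5, 5, 8]}
After line 4: result = d['b'] = [5, 5, 8]

[5, 5, 8]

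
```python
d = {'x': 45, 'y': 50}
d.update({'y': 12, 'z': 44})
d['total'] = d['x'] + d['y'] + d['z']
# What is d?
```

After line 1: d = {'x': 45, 'y': 50}
After line 2 (y overwritten, z added): d = {'x': 45, 'y': 12, 'z': 44}
After line 3 (total = 45 + 12 + 44 = 101): d = {'x': 45, 'y': 12, 'z': 44, 'total': 101}

{'x': 45, 'y': 12, 'z': 44, 'total': 101}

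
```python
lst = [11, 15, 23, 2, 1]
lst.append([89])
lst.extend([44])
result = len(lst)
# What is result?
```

After line 1: lst = [11, 15, 23, 2, 1]
After line 2 (append adds [89] as single element): lst = [11, 15, 23, 2, 1, [89]]
After line 3 (extend unpacks [44], adds 44): lst = [11, 15, 23, 2, 1, [89], 44]
After line 4: result = len(lst) = 7

7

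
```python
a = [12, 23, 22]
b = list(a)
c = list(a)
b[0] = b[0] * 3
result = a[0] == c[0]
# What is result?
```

After line 1: a = [12, 23, 22]
After line 2 (b = list(a), copy): a = [12, 23, 22], b = [12, 23, 22]
After line 3 (c = list(a) is a copy, new object): c = [12, 23, 22]
After line 4 (b[0] = 12 * 3 = 36; only b mutates (copy)): a = [12, 23, 22], b = [36, 23, 22], c = [12, 23, 22]
After line 5 (a[0] = 12, c[0] = 12; result = True)

True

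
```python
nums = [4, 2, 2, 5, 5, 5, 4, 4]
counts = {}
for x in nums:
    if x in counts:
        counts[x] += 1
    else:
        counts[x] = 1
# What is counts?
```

Initial: counts = {}, nums = [4, 2, 2, 5, 5, 5, 4, 4]
See 4: counts = {4: 1}
See 2: counts = {4: 1, 2: 1}
See 2: counts = {4: 1, 2: 2}
See 5: counts = {4: 1, 2: 2, 5: 1}
See 5: counts = {4: 1, 2: 2, 5: 2}
See 5: counts = {4: 1, 2: 2, 5: 3}
See 4: counts = {4: 2, 2: 2, 5: 3}
See 4: counts = {4: 3, 2: 2, 5: 3}

{4: 3, 2: 2, 5: 3}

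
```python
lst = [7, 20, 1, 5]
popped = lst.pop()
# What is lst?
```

[7, 20, 1]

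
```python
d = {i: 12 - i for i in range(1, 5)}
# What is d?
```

{1: 11, 2: 10, 3: 9, 4: 8}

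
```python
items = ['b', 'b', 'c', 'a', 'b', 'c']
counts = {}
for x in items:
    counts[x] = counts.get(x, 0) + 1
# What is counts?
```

Initial: counts = {}, items = ['b', 'b', 'c', 'a', 'b', 'c']
See 'b': counts = {'b': 1}
See 'b': counts = {'b': 2}
See 'c': counts = {'b': 2, 'c': 1}
See 'a': counts = {'b': 2, 'c': 1, 'a': 1}
See 'b': counts = {'b': 3, 'c': 1, 'a': 1}
See 'c': counts = {'b': 3, 'c': 2, 'a': 1}

{'b': 3, 'c': 2, 'a': 1}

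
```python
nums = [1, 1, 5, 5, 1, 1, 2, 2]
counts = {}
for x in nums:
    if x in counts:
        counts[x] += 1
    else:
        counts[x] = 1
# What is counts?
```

Initial: counts = {}, nums = [1, 1, 5, 5, 1, 1, 2, 2]
See 1: counts = {1: 1}
See 1: counts = {1: 2}
See 5: counts = {1: 2, 5: 1}
See 5: counts = {1: 2, 5: 2}
See 1: counts = {1: 3, 5: 2}
See 1: counts = {1: 4, 5: 2}
See 2: counts = {1: 4, 5: 2, 2: 1}
See 2: counts = {1: 4, 5: 2, 2: 2}

{1: 4, 5: 2, 2: 2}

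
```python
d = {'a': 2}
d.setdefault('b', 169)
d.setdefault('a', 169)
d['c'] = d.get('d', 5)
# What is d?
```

After line 1: d = {'a': 2}
After line 2 (setdefault adds 'b'=169): d = {'a': 2, 'b': 169}
After line 3 (setdefault 'a' no-op, already exists): d = {'a': 2, 'b': 169}
After line 4 (get('d', 5) returns default since 'd' not in d): d = {'a': 2, 'b': 169, 'c': 5}

{'a': 2, 'b': 169, 'c': 5}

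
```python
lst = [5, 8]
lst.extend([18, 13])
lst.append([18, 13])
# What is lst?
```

After line 1: lst = [5, 8]
After line 2 (extend unpacks [18, 13]): lst = [5, 8, 18, 13]
After line 3 (append adds [18, 13] as single element): lst = [5, 8, 18, 13, [18, 13]]

[5, 8, 18, 13, [18, 13]]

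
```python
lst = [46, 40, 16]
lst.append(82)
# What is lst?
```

[46, 40, 16, 82]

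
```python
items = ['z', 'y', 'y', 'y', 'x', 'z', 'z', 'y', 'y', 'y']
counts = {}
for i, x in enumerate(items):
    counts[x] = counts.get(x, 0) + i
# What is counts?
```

Initial: counts = {}, items = ['z', 'y', 'y', 'y', 'x', 'z', 'z', 'y', 'y', 'y']
i=0, x='z': counts = {'z': 0}
i=1, x='y': counts = {'z': 0, 'y': 1}
i=2, x='y': counts = {'z': 0, 'y': 3}
i=3, x='y': counts = {'z': 0, 'y': 6}
i=4, x='x': counts = {'z': 0, 'y': 6, 'x': 4}
i=5, x='z': counts = {'z': 5, 'y': 6, 'x': 4}
i=6, x='z': counts = {'z': 11, 'y': 6, 'x': 4}
i=7, x='y': counts = {'z': 11, 'y': 13, 'x': 4}
i=8, x='y': counts = {'z': 11, 'y': 21, 'x': 4}
i=9, x='y': counts = {'z': 11, 'y': 30, 'x': 4}

{'z': 11, 'y': 30, 'x': 4}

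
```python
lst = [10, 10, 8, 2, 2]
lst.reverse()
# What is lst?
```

[2, 2, 8, 10, 10]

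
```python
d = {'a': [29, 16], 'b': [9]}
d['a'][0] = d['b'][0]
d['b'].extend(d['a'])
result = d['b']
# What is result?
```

After line 1: d = {'a': [29, 16], 'b': [9]}
After line 2 (a[0] = b[0] = 9): d = {'a': [9, 16], 'b': [9]}
After line 3 (b.extend(a) appends [9, 16]): d = {'a': [9, 16], 'b': [9, 9, 16]}
After line 4: result = d['b'] = [9, 9, 16]

[9, 9, 16]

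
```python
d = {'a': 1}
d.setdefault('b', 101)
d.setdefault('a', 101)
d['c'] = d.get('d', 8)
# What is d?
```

After line 1: d = {'a': 1}
After line 2 (setdefault adds 'b'=101): d = {'a': 1, 'b': 101}
After line 3 (setdefault 'a' no-op, already exists): d = {'a': 1, 'b': 101}
After line 4 (get('d', 8) returns default since 'd' not in d): d = {'a': 1, 'b': 101, 'c': 8}

{'a': 1, 'b': 101, 'c': 8}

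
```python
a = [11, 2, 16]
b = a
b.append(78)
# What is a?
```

After line 1: a = [11, 2, 16]
After line 2 (b = a is an alias, same object): a = [11, 2, 16], b = [11, 2, 16]
After line 3 (b.append mutates the shared list): a = [11, 2, 16, 78], b = [11, 2, 16, 78]

[11, 2, 16, 78]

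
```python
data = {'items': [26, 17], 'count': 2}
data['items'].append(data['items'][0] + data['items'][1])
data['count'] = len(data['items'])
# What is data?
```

After line 1: data = {'items': [26, 17], 'count': 2}
After line 2 (append 26 + 17 = 43): data = {'items': [26, 17, 43], 'count': 2}
After line 3 (count = len(items) = 3): data = {'items': [26, 17, 43], 'count': 3}

{'items': [26, 17, 43], 'count': 3}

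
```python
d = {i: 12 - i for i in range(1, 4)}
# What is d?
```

{1: 11, 2: 10, 3: 9}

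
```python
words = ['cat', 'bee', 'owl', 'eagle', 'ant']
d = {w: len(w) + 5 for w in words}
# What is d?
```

{'cat': 8, 'bee': 8, 'owl': 8, 'eagle': 10, 'ant': 8}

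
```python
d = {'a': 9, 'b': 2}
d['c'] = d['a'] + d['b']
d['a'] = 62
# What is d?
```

After line 1: d = {'a': 9, 'b': 2}
After line 2 (d['c'] = 9 + 2): d = {'a': 9, 'b': 2, 'c': 11}
After line 3: d = {'a': 62, 'b': 2, 'c': 11}

{'a': 62, 'b': 2, 'c': 11}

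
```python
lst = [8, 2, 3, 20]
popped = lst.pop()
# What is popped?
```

20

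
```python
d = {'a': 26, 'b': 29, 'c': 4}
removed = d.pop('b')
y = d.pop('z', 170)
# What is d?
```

After line 1: d = {'a': 26, 'b': 29, 'c': 4}
After line 2 (pop 'b' returns 29): d = {'a': 26, 'c': 4}, removed = 29
After line 3 (pop 'z' missing, returns default 170): d = {'a': 26, 'c': 4}, y = 170

{'a': 26, 'c': 4}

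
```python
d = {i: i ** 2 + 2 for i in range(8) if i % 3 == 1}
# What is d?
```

{1: 3, 4: 18, 7: 51}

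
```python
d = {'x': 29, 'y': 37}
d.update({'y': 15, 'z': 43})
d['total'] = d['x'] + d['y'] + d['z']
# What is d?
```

After line 1: d = {'x': 29, 'y': 37}
After line 2 (y overwritten, z added): d = {'x': 29, 'y': 15, 'z': 43}
After line 3 (total = 29 + 15 + 43 = 87): d = {'x': 29, 'y': 15, 'z': 43, 'total': 87}

{'x': 29, 'y': 15, 'z': 43, 'total': 87}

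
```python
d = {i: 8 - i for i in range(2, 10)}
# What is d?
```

{2: 6, 3: 5, 4: 4, 5: 3, 6: 2, 7: 1, 8: 0, 9: -1}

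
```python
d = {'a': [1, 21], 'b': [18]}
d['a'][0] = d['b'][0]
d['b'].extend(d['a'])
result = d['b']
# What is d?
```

After line 1: d = {'a': [1, 21], 'b': [18]}
After line 2 (a[0] = b[0] = 18): d = {'a': [18, 21], 'b': [18]}
After line 3 (b.extend(a) appends [18, 21]): d = {'a': [18, 21], 'b': [18, 18, 21]}
After line 4: result = d['b'] = [18, 18, 21]

{'a': [18, 21], 'b': [18, 18, 21]}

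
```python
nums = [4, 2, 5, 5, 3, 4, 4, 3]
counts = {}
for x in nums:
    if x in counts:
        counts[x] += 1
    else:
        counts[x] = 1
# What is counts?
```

Initial: counts = {}, nums = [4, 2, 5, 5, 3, 4, 4, 3]
See 4: counts = {4: 1}
See 2: counts = {4: 1, 2: 1}
See 5: counts = {4: 1, 2: 1, 5: 1}
See 5: counts = {4: 1, 2: 1, 5: 2}
See 3: counts = {4: 1, 2: 1, 5: 2, 3: 1}
See 4: counts = {4: 2, 2: 1, 5: 2, 3: 1}
See 4: counts = {4: 3, 2: 1, 5: 2, 3: 1}
See 3: counts = {4: 3, 2: 1, 5: 2, 3: 2}

{4: 3, 2: 1, 5: 2, 3: 2}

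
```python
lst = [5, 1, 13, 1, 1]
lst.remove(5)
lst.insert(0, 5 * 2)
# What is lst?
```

After line 1: lst = [5, 1, 13, 1, 1]
After line 2 (remove first 5): lst = [1, 13, 1, 1]
After line 3 (insert 10 at index 0): lst = [10, 1, 13, 1, 1]

[10, 1, 13, 1, 1]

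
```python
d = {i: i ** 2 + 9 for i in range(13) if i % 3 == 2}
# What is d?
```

{2: 13, 5: 34, 8: 73, 11: 130}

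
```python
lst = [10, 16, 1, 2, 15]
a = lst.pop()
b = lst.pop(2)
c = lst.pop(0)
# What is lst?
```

After line 1: lst = [10, 16, 1, 2, 15]
After line 2 (pop() -> a = 15): lst = [10, 16, 1, 2]
After line 3 (pop(2) -> b = 1): lst = [10, 16, 2]
After line 4 (pop(0) -> c = 10): lst = [16, 2]

[16, 2]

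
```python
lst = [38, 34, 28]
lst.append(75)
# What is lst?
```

[38, 34, 28, 75]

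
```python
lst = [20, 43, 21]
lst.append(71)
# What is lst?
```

[20, 43, 21, 71]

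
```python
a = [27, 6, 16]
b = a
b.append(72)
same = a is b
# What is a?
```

After line 1: a = [27, 6, 16]
After line 2 (b = a is an alias, same object): a = [27, 6, 16], b = [27, 6, 16]
After line 3 (b.append mutates the shared list): a = [27, 6, 16, 72], b = [27, 6, 16, 72]
After line 4 (same = a is b; same object -> True): same = True

[27, 6, 16, 72]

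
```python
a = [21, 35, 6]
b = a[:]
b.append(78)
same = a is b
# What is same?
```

After line 1: a = [21, 35, 6]
After line 2 (b = a[:] is a shallow copy, new object): a = [21, 35, 6], b = [21, 35, 6]
After line 3 (append only mutates b): a = [21, 35, 6], b = [21, 35, 6, 78]
After line 4 (same = a is b; different objects -> False): same = False

False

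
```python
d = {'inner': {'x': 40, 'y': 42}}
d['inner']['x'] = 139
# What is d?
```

After line 1: d = {'inner': {'x': 40, 'y': 42}}
After line 2 (inner x overwritten): d = {'inner': {'x': 139, 'y': 42}}

{'inner': {'x': 139, 'y': 42}}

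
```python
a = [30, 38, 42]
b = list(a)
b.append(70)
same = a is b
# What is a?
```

After line 1: a = [30, 38, 42]
After line 2 (b = list(a) is a shallow copy, new object): a = [30, 38, 42], b = [30, 38, 42]
After line 3 (append only mutates b): a = [30, 38, 42], b = [30, 38, 42, 70]
After line 4 (same = a is b; different objects -> False): same = False

[30, 38, 42]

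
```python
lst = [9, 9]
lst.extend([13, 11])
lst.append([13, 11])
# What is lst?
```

After line 1: lst = [9, 9]
After line 2 (extend unpacks [13, 11]): lst = [9, 9, 13, 11]
After line 3 (append adds [13, 11] as single element): lst = [9, 9, 13, 11, [13, 11]]

[9, 9, 13, 11, [13, 11]]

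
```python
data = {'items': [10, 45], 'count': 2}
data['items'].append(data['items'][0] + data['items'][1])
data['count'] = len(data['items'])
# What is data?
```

After line 1: data = {'items': [10, 45], 'count': 2}
After line 2 (append 10 + 45 = 55): data = {'items': [10, 45, 55], 'count': 2}
After line 3 (count = len(items) = 3): data = {'items': [10, 45, 55], 'count': 3}

{'items': [10, 45, 55], 'count': 3}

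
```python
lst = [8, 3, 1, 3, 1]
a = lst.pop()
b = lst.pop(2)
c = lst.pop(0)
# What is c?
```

After line 1: lst = [8, 3, 1, 3, 1]
After line 2 (pop() -> a = 1): lst = [8, 3, 1, 3]
After line 3 (pop(2) -> b = 1): lst = [8, 3, 3]
After line 4 (pop(0) -> c = 8): lst = [3, 3]

8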